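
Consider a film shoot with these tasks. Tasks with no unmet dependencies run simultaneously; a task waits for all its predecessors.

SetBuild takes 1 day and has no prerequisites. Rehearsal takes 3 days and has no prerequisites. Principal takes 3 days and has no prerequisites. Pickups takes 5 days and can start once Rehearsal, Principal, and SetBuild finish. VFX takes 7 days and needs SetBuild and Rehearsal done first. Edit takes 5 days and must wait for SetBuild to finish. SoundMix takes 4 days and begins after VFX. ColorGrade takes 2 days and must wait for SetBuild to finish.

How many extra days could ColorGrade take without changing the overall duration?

The longest chain is Rehearsal→VFX→SoundMix = 3+7+4 = 14; overall finish 14 days.
The longest chain containing ColorGrade totals 3 days.
Slack of ColorGrade = 12 − 1 = 11 days.

11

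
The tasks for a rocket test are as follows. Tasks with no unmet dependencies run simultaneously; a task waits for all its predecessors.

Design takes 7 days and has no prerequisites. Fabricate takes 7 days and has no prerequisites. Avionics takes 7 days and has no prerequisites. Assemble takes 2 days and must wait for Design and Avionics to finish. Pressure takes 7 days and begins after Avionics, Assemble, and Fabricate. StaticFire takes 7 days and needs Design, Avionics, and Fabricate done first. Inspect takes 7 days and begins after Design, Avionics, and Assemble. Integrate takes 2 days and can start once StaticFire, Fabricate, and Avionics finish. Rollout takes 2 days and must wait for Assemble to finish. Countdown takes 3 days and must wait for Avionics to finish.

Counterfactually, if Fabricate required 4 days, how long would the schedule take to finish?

16

Critical path before the change: Fabricate→StaticFire→Integrate = 7+7+2 = 16 giving 16 days.
Fabricate is on the critical path; changing it to 4 makes that path 13 days.
Now Design→Assemble→Pressure = 7+2+7 = 16 is longest, so the finish becomes 16 days.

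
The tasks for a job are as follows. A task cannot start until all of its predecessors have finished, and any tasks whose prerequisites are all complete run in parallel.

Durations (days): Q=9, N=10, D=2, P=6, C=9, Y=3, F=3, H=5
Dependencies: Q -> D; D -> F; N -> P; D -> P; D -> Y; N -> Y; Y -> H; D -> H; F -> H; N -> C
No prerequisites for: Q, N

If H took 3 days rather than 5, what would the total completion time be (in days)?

As given, the longest chain is Q→D→Y→H = 9+2+3+5 = 19, so the finish is 19 days.
H is on the critical path; changing it to 3 makes that path 17 days.
The binding chain switches to N→C = 10+9 = 19; finish 19 days.

19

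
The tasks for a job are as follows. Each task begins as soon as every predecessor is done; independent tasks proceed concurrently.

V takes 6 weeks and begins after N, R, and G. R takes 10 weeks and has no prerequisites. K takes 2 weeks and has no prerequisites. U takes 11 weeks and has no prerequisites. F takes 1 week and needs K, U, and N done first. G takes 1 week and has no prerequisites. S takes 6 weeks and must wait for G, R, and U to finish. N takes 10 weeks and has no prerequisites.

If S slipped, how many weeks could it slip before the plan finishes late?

U→S = 11+6 = 17 sets the makespan at 17 weeks.
Longest path through S: 17 weeks (earliest finish 17, latest finish 17).
Slack of S = 11 − 11 = 0 weeks.

0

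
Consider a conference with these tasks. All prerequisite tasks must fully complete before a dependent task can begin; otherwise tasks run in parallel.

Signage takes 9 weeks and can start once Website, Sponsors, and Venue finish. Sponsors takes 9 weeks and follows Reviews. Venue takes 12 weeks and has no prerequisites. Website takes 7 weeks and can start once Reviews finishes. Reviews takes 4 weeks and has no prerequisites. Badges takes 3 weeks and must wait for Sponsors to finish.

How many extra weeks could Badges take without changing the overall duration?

6

The longest chain is Reviews→Sponsors→Signage = 4+9+9 = 22; overall finish 22 weeks.
Badges finishes as early as 16 and must finish by 22.
Float = 22 − 16 = 6.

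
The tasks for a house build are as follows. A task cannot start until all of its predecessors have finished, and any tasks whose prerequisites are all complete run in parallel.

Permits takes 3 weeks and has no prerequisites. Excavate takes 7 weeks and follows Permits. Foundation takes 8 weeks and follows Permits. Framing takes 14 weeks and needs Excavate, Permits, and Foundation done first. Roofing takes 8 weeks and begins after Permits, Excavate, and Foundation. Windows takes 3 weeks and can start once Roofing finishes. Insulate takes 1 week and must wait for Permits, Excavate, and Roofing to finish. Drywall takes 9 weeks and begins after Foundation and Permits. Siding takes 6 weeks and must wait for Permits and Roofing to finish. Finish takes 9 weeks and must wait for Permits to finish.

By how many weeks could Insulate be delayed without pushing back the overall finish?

5

The longest chain is Permits→Foundation→Framing = 3+8+14 = 25; overall finish 25 weeks.
Insulate finishes as early as 20 and must finish by 25.
Slack of Insulate = 24 − 19 = 5 weeks.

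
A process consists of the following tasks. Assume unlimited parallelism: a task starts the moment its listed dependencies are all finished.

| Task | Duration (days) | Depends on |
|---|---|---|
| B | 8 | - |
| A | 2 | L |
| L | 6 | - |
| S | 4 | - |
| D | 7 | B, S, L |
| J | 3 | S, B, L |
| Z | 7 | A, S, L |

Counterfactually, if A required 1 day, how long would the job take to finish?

15

As given, the longest chain is L→A→Z = 6+2+7 = 15, so the finish is 15 days.
A is on the critical path; changing it to 1 makes that path 14 days.
Now B→D = 8+7 = 15 is longest, so the finish becomes 15 days.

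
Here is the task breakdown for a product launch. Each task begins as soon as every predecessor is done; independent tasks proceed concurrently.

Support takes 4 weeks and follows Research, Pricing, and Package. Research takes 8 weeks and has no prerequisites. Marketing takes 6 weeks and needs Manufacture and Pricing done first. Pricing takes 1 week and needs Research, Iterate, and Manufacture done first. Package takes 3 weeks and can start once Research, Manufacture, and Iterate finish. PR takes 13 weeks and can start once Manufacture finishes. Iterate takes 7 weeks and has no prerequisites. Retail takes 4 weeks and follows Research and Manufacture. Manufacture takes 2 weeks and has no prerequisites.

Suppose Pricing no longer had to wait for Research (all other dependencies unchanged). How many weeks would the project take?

15

With the dependency in place, Research→Package→Support = 8+3+4 = 15 sets the finish at 15 weeks.
Without Research→Pricing, Pricing's earliest start moves from 8 to 7.
New critical path: Research→Package→Support = 8+3+4 = 15 ⇒ 15 weeks.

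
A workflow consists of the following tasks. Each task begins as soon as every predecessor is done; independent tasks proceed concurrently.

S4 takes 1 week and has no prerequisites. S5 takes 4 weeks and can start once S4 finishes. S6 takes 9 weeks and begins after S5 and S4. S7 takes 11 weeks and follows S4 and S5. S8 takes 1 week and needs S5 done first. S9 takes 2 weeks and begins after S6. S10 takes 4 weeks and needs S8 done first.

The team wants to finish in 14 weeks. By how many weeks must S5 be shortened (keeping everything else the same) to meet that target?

2

Current finish: 16 weeks; target: 14.
S5 is on every critical path, so each week cut from S5 cuts the finish by one (this holds down to a finish of 13).
Need 16 − 14 = 2 weeks off S5 → S5 becomes 2 weeks, finish becomes 14.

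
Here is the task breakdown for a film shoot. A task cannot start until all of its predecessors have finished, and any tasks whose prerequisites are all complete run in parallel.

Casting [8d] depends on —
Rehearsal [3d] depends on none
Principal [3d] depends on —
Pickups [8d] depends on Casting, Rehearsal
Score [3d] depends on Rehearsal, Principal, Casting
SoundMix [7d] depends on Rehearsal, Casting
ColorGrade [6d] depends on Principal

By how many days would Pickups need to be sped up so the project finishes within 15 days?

1

Current finish: 16 days; target: 15.
Pickups is on every critical path, so each day cut from Pickups cuts the finish by one (this holds down to a finish of 15).
Need 16 − 15 = 1 day off Pickups → Pickups becomes 7 days, finish becomes 15.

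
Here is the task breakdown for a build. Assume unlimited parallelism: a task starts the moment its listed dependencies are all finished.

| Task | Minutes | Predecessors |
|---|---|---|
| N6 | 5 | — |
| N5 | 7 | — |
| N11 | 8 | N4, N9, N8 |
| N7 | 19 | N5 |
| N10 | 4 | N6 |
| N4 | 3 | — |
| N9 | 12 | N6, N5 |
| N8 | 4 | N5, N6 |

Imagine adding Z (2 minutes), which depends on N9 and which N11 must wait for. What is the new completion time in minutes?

29

Originally the schedule takes 27 minutes.
With Z inserted, N11 now waits for max(N4, N9, N8, Z).
New critical path: N5→N9→Z→N11 = 7+12+2+8 = 29 ⇒ 29 minutes.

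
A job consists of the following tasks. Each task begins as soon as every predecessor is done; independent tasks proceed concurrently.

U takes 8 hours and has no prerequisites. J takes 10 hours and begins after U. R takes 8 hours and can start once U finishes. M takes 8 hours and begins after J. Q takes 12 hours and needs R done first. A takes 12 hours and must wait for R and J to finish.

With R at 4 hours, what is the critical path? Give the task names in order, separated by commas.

Actual critical path: U→J→A = 8+10+12 = 30 ⇒ 30 hours.
The longest path through R is only 28 hours, so R has float 2.
That remains the longest chain; total 30 hours.

U, J, A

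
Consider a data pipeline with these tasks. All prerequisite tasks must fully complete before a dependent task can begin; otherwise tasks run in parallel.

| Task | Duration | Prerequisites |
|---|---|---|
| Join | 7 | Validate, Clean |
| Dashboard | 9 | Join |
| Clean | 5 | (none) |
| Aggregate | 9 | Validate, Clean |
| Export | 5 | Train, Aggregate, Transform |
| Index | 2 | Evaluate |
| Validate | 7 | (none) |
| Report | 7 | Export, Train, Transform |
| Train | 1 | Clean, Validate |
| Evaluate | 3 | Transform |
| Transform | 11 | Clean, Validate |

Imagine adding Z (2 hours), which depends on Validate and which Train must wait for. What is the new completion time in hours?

30

Originally the data pipeline takes 30 hours.
With Z inserted, Train now waits for max(Clean, Validate, Z).
New critical path: Validate→Transform→Export→Report = 7+11+5+7 = 30 ⇒ 30 hours.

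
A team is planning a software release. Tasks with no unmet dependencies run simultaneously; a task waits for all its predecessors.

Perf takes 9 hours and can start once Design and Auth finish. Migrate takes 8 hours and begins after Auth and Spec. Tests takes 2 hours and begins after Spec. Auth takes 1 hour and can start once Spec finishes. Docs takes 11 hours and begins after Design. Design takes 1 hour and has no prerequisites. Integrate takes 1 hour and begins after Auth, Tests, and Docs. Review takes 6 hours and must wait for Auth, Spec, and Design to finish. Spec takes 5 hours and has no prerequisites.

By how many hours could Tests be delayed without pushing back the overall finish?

7

The longest chain is Spec→Auth→Perf = 5+1+9 = 15; overall finish 15 hours.
Tests finishes as early as 7 and must finish by 14.
Slack of Tests = 12 − 5 = 7 hours.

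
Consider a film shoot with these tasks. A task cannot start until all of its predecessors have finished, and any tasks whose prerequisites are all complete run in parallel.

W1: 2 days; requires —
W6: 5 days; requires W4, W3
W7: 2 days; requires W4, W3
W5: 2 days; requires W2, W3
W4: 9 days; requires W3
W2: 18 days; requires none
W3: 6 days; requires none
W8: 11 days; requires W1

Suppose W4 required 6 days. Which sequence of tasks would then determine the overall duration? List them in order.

W2, W5

As given, the longest chain is W3→W4→W6 = 6+9+5 = 20, so the finish is 20 days.
W4 is on the critical path; changing it to 6 makes that path 17 days.
Now W2→W5 = 18+2 = 20 is longest, so the finish becomes 20 days.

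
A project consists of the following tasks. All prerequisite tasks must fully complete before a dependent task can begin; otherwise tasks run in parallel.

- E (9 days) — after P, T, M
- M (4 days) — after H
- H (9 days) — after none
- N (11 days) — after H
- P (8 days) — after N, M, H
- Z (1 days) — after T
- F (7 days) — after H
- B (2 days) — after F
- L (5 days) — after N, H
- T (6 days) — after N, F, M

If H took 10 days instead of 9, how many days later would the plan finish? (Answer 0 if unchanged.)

As given, the longest chain is H→N→P→E = 9+11+8+9 = 37, so the finish is 37 days.
H is on the critical path; changing it to 10 makes that path 38 days.
That remains the longest chain; total 38 days.
Change in finish: 38 − 37 = +1 days.

1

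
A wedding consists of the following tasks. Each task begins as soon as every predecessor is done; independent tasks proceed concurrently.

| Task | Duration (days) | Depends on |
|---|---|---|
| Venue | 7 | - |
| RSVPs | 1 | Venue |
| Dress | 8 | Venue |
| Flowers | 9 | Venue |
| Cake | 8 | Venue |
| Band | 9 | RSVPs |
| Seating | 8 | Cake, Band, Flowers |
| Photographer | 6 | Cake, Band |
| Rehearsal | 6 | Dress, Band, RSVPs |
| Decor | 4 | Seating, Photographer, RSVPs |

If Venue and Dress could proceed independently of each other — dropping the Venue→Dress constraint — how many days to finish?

Original critical path: Venue→RSVPs→Band→Seating→Decor = 7+1+9+8+4 = 29 ⇒ 29 days.
Without Venue→Dress, Dress's earliest start moves from 7 to 0.
After: Venue→RSVPs→Band→Seating→Decor = 7+1+9+8+4 = 29 → 29 days.

29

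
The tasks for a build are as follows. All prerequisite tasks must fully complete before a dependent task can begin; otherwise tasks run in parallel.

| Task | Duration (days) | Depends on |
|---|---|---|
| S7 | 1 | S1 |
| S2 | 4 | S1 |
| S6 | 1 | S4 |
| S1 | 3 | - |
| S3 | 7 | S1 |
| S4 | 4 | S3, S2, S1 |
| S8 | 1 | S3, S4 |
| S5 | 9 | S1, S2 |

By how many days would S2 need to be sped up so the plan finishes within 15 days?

Current finish: 16 days; target: 15.
S2 is on every critical path, so each day cut from S2 cuts the finish by one (this holds down to a finish of 15).
Need 16 − 15 = 1 day off S2 → S2 becomes 3 days, finish becomes 15.

1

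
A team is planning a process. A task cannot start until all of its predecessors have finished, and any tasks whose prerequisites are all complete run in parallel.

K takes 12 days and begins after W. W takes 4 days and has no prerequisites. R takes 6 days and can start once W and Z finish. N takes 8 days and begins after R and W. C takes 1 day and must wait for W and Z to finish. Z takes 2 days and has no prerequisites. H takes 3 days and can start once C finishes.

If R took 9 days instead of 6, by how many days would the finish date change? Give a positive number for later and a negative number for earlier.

3

Critical path before the change: W→R→N = 4+6+8 = 18 giving 18 days.
R is on the critical path; changing it to 9 makes that path 21 days.
No other chain overtakes it, so the finish is 21 days.
Change in finish: 21 − 18 = +3 days.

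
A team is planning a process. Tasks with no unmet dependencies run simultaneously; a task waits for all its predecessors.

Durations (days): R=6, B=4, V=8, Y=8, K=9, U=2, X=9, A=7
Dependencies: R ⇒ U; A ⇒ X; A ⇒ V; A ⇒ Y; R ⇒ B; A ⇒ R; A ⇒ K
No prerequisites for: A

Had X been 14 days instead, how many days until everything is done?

21

Critical path before the change: A→R→B = 7+6+4 = 17 giving 17 days.
The longest path through X is only 16 days, so X has float 1.
Now A→X = 7+14 = 21 is longest, so the finish becomes 21 days.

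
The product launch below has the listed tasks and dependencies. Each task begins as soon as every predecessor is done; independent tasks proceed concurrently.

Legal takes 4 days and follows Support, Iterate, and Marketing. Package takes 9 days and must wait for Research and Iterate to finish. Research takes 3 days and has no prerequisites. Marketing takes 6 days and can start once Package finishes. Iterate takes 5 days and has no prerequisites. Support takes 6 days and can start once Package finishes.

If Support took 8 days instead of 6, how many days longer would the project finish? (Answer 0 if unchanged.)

2

Actual critical path: Iterate→Package→Support→Legal = 5+9+6+4 = 24 ⇒ 24 days.
Support is on the critical path; changing it to 8 makes that path 26 days.
No other chain overtakes it, so the finish is 26 days.
Change in finish: 26 − 24 = +2 days.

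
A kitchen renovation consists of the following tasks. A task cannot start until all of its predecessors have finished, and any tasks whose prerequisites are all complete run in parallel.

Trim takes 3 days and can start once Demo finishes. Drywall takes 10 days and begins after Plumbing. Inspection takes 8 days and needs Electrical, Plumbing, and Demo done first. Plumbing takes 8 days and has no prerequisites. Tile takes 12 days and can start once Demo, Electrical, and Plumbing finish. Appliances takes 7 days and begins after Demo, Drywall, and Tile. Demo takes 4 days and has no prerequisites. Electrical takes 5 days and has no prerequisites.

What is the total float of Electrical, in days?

The longest chain is Plumbing→Tile→Appliances = 8+12+7 = 27; overall finish 27 days.
Longest path through Electrical: 24 days (earliest finish 5, latest finish 8).
Float = 27 − 24 = 3.

3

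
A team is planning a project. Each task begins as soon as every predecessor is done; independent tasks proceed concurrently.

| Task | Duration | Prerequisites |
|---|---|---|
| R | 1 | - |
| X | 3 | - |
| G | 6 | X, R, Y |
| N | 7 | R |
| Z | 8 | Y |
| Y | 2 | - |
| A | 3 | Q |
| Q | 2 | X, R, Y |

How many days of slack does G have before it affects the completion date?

1

Critical path: Y→Z = 2+8 = 10, so the finish is 10 days.
The longest chain containing G totals 9 days.
So G can slip 10 − 9 = 1 day.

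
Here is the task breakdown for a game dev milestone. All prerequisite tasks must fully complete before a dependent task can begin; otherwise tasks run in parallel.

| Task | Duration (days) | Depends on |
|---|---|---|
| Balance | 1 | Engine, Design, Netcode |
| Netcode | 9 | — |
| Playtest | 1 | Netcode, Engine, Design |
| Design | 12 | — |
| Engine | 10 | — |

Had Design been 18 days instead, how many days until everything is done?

As given, the longest chain is Design→Balance = 12+1 = 13, so the finish is 13 days.
Since Design is critical, the +6 change carries straight to that chain (now 19 days).
The critical path is still Design→Balance; finish is now 19 days.

19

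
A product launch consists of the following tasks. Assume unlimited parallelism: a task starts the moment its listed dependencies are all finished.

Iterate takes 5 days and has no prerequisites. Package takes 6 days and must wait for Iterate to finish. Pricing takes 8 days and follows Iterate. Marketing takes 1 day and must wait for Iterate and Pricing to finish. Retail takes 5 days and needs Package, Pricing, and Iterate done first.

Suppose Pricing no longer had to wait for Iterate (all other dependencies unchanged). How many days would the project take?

With the dependency in place, Iterate→Pricing→Retail = 5+8+5 = 18 sets the finish at 18 days.
Without Iterate→Pricing, Pricing's earliest start moves from 5 to 0.
New critical path: Iterate→Package→Retail = 5+6+5 = 16 ⇒ 16 days.

16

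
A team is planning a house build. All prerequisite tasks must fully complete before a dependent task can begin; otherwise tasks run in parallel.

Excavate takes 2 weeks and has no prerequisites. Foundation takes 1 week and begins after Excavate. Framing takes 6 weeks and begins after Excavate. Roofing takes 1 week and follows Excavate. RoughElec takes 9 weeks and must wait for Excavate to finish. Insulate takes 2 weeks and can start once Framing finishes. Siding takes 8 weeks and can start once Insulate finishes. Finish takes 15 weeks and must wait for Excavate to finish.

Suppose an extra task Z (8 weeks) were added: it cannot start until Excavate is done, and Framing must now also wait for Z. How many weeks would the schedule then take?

26

Originally the schedule takes 18 weeks.
With Z inserted, Framing now waits for max(Excavate, Z).
New critical path: Excavate→Z→Framing→Insulate→Siding = 2+8+6+2+8 = 26 ⇒ 26 weeks.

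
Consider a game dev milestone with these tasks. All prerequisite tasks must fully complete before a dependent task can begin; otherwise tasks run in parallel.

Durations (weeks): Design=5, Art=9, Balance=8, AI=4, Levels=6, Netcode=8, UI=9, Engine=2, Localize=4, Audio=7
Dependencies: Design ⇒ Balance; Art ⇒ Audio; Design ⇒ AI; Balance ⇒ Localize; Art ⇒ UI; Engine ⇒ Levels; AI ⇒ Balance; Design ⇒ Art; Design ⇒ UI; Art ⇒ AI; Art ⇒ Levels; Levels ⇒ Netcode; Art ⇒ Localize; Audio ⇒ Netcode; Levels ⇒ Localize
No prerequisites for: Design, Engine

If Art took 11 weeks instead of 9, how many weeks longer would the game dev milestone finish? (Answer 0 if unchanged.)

Critical path before the change: Design→Art→AI→Balance→Localize = 5+9+4+8+4 = 30 giving 30 weeks.
Since Art is critical, the +2 change carries straight to that chain (now 32 weeks).
No other chain overtakes it, so the finish is 32 weeks.
Change in finish: 32 − 30 = +2 weeks.

2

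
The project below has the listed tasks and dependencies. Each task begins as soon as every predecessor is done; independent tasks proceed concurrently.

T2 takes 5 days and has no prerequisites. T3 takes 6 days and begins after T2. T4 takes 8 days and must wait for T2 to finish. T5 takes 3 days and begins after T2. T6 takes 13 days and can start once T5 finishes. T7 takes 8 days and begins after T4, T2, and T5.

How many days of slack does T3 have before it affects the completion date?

T2→T4→T7 = 5+8+8 = 21 sets the makespan at 21 days.
T3 finishes as early as 11 and must finish by 21.
So T3 can slip 21 − 11 = 10 days.

10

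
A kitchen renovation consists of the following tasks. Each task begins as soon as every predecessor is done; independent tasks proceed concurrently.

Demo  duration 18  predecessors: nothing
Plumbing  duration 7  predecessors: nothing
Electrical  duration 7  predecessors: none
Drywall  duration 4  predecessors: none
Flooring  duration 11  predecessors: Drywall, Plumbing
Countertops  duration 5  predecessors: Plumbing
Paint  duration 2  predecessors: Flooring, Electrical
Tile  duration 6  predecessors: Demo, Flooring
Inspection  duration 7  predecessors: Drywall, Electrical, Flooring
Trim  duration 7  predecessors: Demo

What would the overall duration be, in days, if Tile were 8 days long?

The binding path is Demo→Trim = 18+7 = 25; finish at 25 days.
The longest path through Tile is only 24 days, so Tile has float 1.
The binding chain switches to Demo→Tile = 18+8 = 26; finish 26 days.

26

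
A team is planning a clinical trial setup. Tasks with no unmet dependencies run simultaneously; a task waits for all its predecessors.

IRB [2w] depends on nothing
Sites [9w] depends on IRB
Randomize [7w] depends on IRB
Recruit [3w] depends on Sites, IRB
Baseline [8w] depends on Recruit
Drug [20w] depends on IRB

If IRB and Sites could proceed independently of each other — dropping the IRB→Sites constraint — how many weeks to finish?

22

Before: longest chain IRB→Sites→Recruit→Baseline = 2+9+3+8 = 22, finish 22.
Without IRB→Sites, Sites's earliest start moves from 2 to 0.
New critical path: IRB→Drug = 2+20 = 22 ⇒ 22 weeks.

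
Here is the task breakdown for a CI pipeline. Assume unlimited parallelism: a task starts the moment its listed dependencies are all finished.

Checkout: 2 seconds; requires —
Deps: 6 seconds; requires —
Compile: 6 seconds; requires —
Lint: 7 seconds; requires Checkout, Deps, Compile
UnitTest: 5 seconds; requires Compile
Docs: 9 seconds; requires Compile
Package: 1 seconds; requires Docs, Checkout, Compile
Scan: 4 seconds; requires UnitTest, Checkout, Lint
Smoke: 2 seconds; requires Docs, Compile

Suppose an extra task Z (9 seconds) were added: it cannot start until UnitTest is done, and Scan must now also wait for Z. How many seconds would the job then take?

24

Originally the job takes 17 seconds.
With Z inserted, Scan now waits for max(UnitTest, Checkout, Lint, Z).
New critical path: Compile→UnitTest→Z→Scan = 6+5+9+4 = 24 ⇒ 24 seconds.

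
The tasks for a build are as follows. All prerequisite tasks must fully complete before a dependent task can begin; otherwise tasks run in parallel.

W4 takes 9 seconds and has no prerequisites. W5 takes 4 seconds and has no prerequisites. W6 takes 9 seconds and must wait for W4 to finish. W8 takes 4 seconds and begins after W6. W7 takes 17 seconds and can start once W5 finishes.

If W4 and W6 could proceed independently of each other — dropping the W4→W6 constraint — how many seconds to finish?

21

Original critical path: W4→W6→W8 = 9+9+4 = 22 ⇒ 22 seconds.
Without W4→W6, W6's earliest start moves from 9 to 0.
The longest chain is now W5→W7 = 4+17 = 21, so the project takes 21 seconds.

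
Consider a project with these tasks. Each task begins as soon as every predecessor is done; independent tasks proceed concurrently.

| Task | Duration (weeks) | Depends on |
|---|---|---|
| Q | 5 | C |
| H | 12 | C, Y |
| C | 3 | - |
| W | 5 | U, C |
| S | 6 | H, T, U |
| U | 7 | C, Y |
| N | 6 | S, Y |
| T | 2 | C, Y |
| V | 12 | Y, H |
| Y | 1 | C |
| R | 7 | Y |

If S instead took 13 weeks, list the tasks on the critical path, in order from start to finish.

C, Y, H, S, N

As given, the longest chain is C→Y→H→S→N = 3+1+12+6+6 = 28, so the finish is 28 weeks.
S is on the critical path; changing it to 13 makes that path 35 weeks.
That remains the longest chain; total 35 weeks.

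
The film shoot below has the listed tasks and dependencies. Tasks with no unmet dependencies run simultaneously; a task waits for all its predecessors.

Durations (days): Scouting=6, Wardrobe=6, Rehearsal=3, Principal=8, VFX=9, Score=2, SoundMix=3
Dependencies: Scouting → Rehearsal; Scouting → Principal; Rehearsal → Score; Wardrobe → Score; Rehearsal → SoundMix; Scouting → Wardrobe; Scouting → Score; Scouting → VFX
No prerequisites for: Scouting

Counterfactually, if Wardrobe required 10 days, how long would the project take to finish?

As given, the longest chain is Scouting→VFX = 6+9 = 15, so the finish is 15 days.
Wardrobe has 1 day of float (longest path through it is 14).
Now Scouting→Wardrobe→Score = 6+10+2 = 18 is longest, so the finish becomes 18 days.

18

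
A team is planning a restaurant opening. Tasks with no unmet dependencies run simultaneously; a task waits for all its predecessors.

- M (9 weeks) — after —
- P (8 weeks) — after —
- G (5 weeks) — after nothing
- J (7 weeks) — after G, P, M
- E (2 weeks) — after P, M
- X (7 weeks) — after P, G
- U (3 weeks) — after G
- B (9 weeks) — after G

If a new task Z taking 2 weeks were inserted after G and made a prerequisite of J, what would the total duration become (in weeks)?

16

Originally the job takes 16 weeks.
With Z inserted, J now waits for max(G, P, M, Z).
New critical path: M→J = 9+7 = 16 ⇒ 16 weeks.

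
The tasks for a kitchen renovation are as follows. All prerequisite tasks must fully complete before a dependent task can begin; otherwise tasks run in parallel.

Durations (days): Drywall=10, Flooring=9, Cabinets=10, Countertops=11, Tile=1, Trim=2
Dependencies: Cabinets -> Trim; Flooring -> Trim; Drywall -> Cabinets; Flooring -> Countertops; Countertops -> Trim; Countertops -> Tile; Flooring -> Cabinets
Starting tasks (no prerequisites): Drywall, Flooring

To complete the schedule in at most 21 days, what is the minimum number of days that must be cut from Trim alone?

1

Current finish: 22 days; target: 21.
Trim is on every critical path, so each day cut from Trim cuts the finish by one (this holds down to a finish of 21).
Need 22 − 21 = 1 day off Trim → Trim becomes 1 day, finish becomes 21.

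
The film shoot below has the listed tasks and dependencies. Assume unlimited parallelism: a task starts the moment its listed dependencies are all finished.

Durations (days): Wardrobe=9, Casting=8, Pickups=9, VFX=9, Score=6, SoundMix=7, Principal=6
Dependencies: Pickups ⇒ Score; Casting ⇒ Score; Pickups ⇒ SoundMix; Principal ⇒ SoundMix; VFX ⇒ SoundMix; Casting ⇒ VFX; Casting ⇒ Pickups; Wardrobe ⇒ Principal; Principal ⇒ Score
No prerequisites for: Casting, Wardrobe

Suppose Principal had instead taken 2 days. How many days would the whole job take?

As given, the longest chain is Casting→Pickups→SoundMix = 8+9+7 = 24, so the finish is 24 days.
The longest path through Principal is only 22 days, so Principal has float 2.
That remains the longest chain; total 24 days.

24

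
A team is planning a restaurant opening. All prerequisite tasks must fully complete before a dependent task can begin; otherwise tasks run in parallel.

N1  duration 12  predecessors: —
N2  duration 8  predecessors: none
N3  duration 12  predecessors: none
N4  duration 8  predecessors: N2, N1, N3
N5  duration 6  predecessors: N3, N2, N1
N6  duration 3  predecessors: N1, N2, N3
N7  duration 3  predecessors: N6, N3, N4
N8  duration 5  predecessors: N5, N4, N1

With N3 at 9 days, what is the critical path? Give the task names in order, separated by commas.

N1, N4, N8

As given, the longest chain is N3→N4→N8 = 12+8+5 = 25, so the finish is 25 days.
N3 is on the critical path; changing it to 9 makes that path 22 days.
The binding chain switches to N1→N4→N8 = 12+8+5 = 25; finish 25 days.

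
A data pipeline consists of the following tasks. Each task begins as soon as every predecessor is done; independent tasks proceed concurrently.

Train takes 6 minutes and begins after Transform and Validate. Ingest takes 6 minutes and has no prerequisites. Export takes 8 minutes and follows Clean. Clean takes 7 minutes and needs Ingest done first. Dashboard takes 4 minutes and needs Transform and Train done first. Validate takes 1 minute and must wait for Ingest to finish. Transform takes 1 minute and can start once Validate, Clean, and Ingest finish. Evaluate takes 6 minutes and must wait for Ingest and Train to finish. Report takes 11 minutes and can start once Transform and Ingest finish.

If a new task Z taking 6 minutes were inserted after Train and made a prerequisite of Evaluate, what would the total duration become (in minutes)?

32

Originally the plan takes 26 minutes.
With Z inserted, Evaluate now waits for max(Ingest, Train, Z).
New critical path: Ingest→Clean→Transform→Train→Z→Evaluate = 6+7+1+6+6+6 = 32 ⇒ 32 minutes.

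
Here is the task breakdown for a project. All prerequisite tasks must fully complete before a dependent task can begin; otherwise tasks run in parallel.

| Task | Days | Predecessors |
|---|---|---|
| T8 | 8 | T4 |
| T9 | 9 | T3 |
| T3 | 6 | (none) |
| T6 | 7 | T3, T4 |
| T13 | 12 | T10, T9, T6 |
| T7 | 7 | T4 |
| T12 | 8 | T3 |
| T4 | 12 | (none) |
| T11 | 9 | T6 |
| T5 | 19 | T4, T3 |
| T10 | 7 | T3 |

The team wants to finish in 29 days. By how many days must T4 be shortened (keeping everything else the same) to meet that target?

Current finish: 31 days; target: 29.
T4 is on every critical path, so each day cut from T4 cuts the finish by one (this holds down to a finish of 27).
Need 31 − 29 = 2 days off T4 → T4 becomes 10 days, finish becomes 29.

2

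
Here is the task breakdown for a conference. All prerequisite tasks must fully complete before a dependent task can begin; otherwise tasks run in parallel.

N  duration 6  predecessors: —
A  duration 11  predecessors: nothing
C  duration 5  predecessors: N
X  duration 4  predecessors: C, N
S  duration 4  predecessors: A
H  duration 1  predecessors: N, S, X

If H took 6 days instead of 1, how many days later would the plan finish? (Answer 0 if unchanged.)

5

As given, the longest chain is N→C→X→H = 6+5+4+1 = 16, so the finish is 16 days.
Since H is critical, the +5 change carries straight to that chain (now 21 days).
No other chain overtakes it, so the finish is 21 days.
Change in finish: 21 − 16 = +5 days.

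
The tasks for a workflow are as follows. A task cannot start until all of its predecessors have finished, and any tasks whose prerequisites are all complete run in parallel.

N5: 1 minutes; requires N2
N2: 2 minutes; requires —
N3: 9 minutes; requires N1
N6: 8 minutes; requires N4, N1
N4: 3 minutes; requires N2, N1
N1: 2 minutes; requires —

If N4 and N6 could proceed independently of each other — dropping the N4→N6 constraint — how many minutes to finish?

11

Original critical path: N1→N4→N6 = 2+3+8 = 13 ⇒ 13 minutes.
Without N4→N6, N6's earliest start moves from 5 to 2.
After: N1→N3 = 2+9 = 11 → 11 minutes.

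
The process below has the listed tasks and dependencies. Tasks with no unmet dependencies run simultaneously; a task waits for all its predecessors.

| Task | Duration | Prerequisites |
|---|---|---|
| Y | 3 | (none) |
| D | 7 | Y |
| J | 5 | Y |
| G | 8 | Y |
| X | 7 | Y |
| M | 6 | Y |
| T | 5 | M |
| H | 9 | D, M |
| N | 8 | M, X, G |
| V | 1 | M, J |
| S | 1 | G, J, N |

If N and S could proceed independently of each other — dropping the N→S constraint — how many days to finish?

Before: longest chain Y→G→N→S = 3+8+8+1 = 20, finish 20.
Without N→S, S's earliest start moves from 19 to 11.
After: Y→D→H = 3+7+9 = 19 → 19 days.

19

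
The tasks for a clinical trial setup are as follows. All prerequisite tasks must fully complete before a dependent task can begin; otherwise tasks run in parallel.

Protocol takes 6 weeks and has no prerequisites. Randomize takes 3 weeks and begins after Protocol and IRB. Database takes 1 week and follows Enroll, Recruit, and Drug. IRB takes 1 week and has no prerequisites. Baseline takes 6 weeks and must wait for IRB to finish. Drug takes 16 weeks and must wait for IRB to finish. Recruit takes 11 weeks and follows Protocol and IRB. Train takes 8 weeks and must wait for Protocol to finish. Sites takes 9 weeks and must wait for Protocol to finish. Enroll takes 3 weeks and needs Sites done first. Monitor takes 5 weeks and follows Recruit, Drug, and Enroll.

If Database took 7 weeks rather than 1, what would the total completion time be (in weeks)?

Baseline: Protocol→Sites→Enroll→Monitor = 6+9+3+5 = 23 → 23 weeks.
Database has 4 weeks of float (longest path through it is 19).
New critical path: Protocol→Sites→Enroll→Database = 6+9+3+7 = 25 ⇒ 25 weeks.

25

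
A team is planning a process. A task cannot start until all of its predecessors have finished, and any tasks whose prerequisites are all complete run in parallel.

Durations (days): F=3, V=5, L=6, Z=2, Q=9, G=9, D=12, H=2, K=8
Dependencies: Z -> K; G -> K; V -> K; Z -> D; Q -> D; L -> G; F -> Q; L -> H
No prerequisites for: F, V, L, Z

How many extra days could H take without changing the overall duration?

16

Critical path: F→Q→D = 3+9+12 = 24, so the finish is 24 days.
The longest chain containing H totals 8 days.
So H can slip 24 − 8 = 16 days.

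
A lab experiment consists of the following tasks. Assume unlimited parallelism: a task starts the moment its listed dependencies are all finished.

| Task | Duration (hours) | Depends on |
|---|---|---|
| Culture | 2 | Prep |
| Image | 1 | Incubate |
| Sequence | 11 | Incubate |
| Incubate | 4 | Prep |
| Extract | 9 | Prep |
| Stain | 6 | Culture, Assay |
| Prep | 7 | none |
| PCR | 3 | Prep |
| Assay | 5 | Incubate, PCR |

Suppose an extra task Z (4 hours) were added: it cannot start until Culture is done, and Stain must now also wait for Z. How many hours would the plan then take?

22

Originally the plan takes 22 hours.
With Z inserted, Stain now waits for max(Culture, Assay, Z).
New critical path: Prep→Incubate→Sequence = 7+4+11 = 22 ⇒ 22 hours.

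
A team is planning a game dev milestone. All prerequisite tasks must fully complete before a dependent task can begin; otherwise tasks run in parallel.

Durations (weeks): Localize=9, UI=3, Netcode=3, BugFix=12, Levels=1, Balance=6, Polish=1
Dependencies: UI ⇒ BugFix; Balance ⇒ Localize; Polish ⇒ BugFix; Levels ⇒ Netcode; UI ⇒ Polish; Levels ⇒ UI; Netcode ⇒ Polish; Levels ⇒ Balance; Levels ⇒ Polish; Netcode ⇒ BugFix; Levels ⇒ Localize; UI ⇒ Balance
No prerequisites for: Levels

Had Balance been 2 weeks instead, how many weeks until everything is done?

Actual critical path: Levels→UI→Balance→Localize = 1+3+6+9 = 19 ⇒ 19 weeks.
Balance is on the critical path; changing it to 2 makes that path 15 weeks.
New critical path: Levels→UI→Polish→BugFix = 1+3+1+12 = 17 ⇒ 17 weeks.

17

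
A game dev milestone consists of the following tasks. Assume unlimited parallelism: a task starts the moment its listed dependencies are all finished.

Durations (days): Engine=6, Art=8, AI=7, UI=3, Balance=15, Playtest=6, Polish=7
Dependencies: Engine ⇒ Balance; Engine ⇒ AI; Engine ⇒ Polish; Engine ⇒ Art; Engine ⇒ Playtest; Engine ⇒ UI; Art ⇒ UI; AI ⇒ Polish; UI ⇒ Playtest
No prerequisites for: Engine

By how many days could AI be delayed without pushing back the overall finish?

3

Engine→Art→UI→Playtest = 6+8+3+6 = 23 sets the makespan at 23 days.
AI finishes as early as 13 and must finish by 16.
Slack of AI = 9 − 6 = 3 days.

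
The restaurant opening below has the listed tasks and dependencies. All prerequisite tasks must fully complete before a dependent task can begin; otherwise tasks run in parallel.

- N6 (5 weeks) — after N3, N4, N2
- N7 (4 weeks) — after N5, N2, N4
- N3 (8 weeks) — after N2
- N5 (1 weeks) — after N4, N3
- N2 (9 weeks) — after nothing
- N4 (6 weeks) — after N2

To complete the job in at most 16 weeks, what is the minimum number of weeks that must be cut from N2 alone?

6

Current finish: 22 weeks; target: 16.
N2 is on every critical path, so each week cut from N2 cuts the finish by one (this holds down to a finish of 14).
Need 22 − 16 = 6 weeks off N2 → N2 becomes 3 weeks, finish becomes 16.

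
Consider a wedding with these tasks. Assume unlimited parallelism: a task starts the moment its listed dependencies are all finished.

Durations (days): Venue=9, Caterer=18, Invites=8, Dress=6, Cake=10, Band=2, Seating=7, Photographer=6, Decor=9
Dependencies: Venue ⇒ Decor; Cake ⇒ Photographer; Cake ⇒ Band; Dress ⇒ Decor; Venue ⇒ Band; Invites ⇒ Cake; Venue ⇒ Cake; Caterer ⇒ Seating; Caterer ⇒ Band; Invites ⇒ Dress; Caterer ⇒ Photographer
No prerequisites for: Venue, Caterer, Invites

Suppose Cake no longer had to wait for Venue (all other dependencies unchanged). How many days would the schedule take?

25

Original critical path: Venue→Cake→Photographer = 9+10+6 = 25 ⇒ 25 days.
Without Venue→Cake, Cake's earliest start moves from 9 to 8.
The longest chain is now Caterer→Seating = 18+7 = 25, so the schedule takes 25 days.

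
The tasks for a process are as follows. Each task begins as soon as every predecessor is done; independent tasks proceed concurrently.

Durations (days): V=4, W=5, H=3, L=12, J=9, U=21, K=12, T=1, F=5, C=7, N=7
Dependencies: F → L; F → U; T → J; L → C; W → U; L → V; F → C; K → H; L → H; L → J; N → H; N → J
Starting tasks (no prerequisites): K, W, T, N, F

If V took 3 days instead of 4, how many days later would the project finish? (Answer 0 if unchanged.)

0

Baseline: W→U = 5+21 = 26 → 26 days.
V is off the critical path — its longest chain is 21 days, giving 5 of slack.
No other chain overtakes it, so the finish is 26 days.
Change in finish: 26 − 26 = +0 days.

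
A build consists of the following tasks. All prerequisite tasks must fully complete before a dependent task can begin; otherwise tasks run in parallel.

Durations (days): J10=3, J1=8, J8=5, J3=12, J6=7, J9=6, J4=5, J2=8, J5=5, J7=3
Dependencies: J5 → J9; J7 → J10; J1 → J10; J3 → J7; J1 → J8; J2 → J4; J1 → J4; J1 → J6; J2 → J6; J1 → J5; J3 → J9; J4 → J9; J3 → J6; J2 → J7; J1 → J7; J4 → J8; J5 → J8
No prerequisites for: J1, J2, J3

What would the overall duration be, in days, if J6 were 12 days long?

As given, the longest chain is J3→J6 = 12+7 = 19, so the finish is 19 days.
J6 is on the critical path; changing it to 12 makes that path 24 days.
The critical path is still J3→J6; finish is now 24 days.

24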